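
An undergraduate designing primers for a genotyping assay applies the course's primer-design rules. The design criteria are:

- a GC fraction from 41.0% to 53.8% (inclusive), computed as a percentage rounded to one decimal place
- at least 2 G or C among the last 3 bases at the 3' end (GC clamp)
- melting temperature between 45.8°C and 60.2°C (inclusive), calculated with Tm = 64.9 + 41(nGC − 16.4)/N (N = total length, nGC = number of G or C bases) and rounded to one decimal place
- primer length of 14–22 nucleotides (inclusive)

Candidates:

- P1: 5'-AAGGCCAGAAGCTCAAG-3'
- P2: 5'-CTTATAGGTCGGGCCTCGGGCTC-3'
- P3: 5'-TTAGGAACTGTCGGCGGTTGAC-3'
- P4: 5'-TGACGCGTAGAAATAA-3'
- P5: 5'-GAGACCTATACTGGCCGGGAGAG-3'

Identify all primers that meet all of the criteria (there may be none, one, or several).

None of the candidates satisfy all criteria.

P1 (17 nt, A=7 T=1 G=5 C=4): GC 9/17 = 52.9% ✓; 3' end AAG has 1 G/C, need ≥2 ✗; Tm = 64.9 + 41·(9 − 16.4)/17 = 47.1°C ✓; length 17 ✓ — fails.
P2 (23 nt, A=2 T=6 G=8 C=7): GC 15/23 = 65.2%, outside 41.0–53.8% ✗; 3' end CTC has 2 G/C ✓; Tm = 64.9 + 41·(15 − 16.4)/23 = 62.4°C, outside 45.8–60.2°C ✗; length 23, outside 14–22 ✗ — fails.
P3 (22 nt, A=4 T=6 G=8 C=4): GC 12/22 = 54.5%, outside 41.0–53.8% ✗; 3' end GAC has 2 G/C ✓; Tm = 64.9 + 41·(12 − 16.4)/22 = 56.7°C ✓; length 22 ✓ — fails.
P4 (16 nt, A=7 T=3 G=4 C=2): GC 6/16 = 37.5%, outside 41.0–53.8% ✗; 3' end TAA has 0 G/C, need ≥2 ✗; Tm = 64.9 + 41·(6 − 16.4)/16 = 38.3°C, outside 45.8–60.2°C ✗; length 16 ✓ — fails.
P5 (23 nt, A=6 T=3 G=9 C=5): GC 14/23 = 60.9%, outside 41.0–53.8% ✗; 3' end GAG has 2 G/C ✓; Tm = 64.9 + 41·(14 − 16.4)/23 = 60.6°C, outside 45.8–60.2°C ✗; length 23, outside 14–22 ✗ — fails.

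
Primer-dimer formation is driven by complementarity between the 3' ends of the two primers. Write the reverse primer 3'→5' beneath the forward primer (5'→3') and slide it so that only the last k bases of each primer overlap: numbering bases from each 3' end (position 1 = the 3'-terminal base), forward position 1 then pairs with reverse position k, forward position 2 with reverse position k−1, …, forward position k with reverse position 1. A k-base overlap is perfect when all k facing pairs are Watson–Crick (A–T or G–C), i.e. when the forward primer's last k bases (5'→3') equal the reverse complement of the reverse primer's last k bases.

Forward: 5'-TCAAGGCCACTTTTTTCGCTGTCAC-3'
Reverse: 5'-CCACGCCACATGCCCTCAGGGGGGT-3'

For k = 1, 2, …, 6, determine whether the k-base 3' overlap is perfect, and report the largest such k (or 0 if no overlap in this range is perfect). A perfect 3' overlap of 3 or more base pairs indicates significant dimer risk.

Last 6 bases (5'→3') — forward …TGTCAC, reverse …GGGGGT.
Reverse complement of the reverse primer's last 6 bases: ACCCCC; its first k bases are the reverse complement of the reverse primer's last k bases, so a perfect k-base overlap needs the forward primer's last k bases to equal them.
Comparing (forward last k vs required): k=1: C vs A ✗; k=2: AC vs AC ✓; k=3: CAC vs ACC ✗; k=4: TCAC vs ACCC ✗; k=5: GTCAC vs ACCCC ✗; k=6: TGTCAC vs ACCCCC ✗.
Only k = 2 is perfect, so the longest perfect 3' overlap is 2.

Longest perfect overlap: 2 complementary base pairs; below the dimer-risk threshold (threshold 3).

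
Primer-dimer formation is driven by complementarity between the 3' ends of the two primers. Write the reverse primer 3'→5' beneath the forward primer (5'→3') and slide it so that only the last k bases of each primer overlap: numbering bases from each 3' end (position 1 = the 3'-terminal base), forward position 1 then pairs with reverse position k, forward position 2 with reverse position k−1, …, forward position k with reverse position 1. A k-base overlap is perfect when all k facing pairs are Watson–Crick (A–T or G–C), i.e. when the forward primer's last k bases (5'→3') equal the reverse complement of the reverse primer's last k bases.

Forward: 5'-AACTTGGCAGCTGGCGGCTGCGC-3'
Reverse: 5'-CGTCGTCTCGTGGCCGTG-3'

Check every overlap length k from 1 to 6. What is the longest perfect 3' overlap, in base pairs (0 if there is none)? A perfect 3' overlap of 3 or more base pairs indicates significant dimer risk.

Longest perfect overlap: 1 complementary base pair; below the dimer-risk threshold (threshold 3).

Last 6 bases (5'→3') — forward …CTGCGC, reverse …GCCGTG.
Reverse complement of the reverse primer's last 6 bases: CACGGC; its first k bases are the reverse complement of the reverse primer's last k bases, so a perfect k-base overlap needs the forward primer's last k bases to equal them.
Comparing (forward last k vs required): k=1: C vs C ✓; k=2: GC vs CA ✗; k=3: CGC vs CAC ✗; k=4: GCGC vs CACG ✗; k=5: TGCGC vs CACGG ✗; k=6: CTGCGC vs CACGGC ✗.
Only k = 1 is perfect, so the longest perfect 3' overlap is 1.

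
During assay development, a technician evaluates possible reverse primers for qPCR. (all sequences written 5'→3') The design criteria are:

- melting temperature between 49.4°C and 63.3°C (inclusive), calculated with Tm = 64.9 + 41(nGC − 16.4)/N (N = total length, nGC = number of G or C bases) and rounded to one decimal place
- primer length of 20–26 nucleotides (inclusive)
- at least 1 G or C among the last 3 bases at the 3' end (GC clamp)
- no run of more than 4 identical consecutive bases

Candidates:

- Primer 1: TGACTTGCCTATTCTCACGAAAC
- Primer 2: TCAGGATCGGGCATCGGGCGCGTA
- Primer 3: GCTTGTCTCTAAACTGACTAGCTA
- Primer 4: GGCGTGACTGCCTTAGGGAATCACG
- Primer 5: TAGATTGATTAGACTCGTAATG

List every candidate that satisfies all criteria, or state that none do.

Primer 1, Primer 3 and Primer 4.

Primer 1 (23 nt, A=6 T=7 G=3 C=7): Tm = 64.9 + 41·(10 − 16.4)/23 = 53.5°C ✓; length 23 ✓; 3' end AAC has 1 G/C ✓; longest run = 3 ✓ — passes.
Primer 2 (24 nt, A=4 T=4 G=10 C=6): Tm = 64.9 + 41·(16 − 16.4)/24 = 64.2°C, outside 49.4–63.3°C ✗; length 24 ✓; 3' end GTA has 1 G/C ✓; longest run = 3 ✓ — fails.
Primer 3 (24 nt, A=6 T=8 G=4 C=6): Tm = 64.9 + 41·(10 − 16.4)/24 = 54.0°C ✓; length 24 ✓; 3' end CTA has 1 G/C ✓; longest run = 3 ✓ — passes.
Primer 4 (25 nt, A=5 T=5 G=9 C=6): Tm = 64.9 + 41·(15 − 16.4)/25 = 62.6°C ✓; length 25 ✓; 3' end ACG has 2 G/C ✓; longest run = 3 ✓ — passes.
Primer 5 (22 nt, A=7 T=8 G=5 C=2): Tm = 64.9 + 41·(7 − 16.4)/22 = 47.4°C, outside 49.4–63.3°C ✗; length 22 ✓; 3' end ATG has 1 G/C ✓; longest run = 2 ✓ — fails.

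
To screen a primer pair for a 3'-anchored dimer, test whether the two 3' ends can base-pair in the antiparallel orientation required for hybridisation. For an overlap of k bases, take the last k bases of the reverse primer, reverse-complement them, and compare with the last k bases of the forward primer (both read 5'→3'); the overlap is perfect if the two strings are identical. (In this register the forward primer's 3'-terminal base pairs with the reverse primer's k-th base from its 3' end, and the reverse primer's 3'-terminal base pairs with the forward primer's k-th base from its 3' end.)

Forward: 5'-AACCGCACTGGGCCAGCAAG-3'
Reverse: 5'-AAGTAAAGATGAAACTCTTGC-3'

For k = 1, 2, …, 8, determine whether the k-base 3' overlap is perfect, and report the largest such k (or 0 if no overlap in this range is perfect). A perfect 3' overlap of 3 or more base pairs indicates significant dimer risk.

Last 8 bases (5'→3') — forward …CCAGCAAG, reverse …ACTCTTGC.
Reverse complement of the reverse primer's last 8 bases: GCAAGAGT; its first k bases are the reverse complement of the reverse primer's last k bases, so a perfect k-base overlap needs the forward primer's last k bases to equal them.
Comparing (forward last k vs required): k=1: G vs G ✓; k=2: AG vs GC ✗; k=3: AAG vs GCA ✗; k=4: CAAG vs GCAA ✗; k=5: GCAAG vs GCAAG ✓; k=6: AGCAAG vs GCAAGA ✗; k=7: CAGCAAG vs GCAAGAG ✗; k=8: CCAGCAAG vs GCAAGAGT ✗.
Perfect overlaps at k = 1, 5; the largest is 5.

Longest perfect overlap: 5 complementary base pairs; significant dimer risk (threshold 3).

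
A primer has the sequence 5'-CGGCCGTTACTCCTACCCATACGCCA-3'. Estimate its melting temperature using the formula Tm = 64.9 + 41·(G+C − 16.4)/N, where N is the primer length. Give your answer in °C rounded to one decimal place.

Base counts: A=5, T=5, G=4, C=12; G+C = 16, N = 26.
Tm = 64.9 + 41·(16 − 16.4)/26 = 64.9 + -16.40/26 = 64.3°C.

64.3°C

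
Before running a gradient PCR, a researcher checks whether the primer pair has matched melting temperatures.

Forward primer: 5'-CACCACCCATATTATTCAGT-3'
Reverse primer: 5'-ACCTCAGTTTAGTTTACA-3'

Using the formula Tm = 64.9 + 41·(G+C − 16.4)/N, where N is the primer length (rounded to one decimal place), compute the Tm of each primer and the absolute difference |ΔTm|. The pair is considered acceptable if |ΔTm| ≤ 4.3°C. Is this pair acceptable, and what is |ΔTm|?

Forward: G+C = 8, N = 20 → Tm = 64.9 + 41·(8 − 16.4)/20 = 47.7°C.
Reverse: G+C = 6, N = 18 → Tm = 64.9 + 41·(6 − 16.4)/18 = 41.2°C.
|ΔTm| = |47.7 − 41.2| = 6.5°C, > 4.3°C.

|ΔTm| = 6.5°C; the pair is not acceptable.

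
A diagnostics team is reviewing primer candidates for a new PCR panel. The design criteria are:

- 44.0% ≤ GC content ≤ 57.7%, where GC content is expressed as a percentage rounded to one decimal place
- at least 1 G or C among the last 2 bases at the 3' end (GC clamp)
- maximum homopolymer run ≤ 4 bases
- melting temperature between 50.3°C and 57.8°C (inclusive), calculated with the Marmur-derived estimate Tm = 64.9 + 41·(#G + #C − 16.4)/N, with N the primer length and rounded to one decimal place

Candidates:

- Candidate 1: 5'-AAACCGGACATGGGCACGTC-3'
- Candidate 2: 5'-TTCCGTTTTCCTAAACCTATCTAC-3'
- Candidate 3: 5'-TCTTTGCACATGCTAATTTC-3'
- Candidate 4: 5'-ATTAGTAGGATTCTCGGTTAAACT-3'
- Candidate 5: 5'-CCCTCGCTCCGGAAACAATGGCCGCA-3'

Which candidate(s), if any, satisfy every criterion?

Candidate 1 (20 nt, A=6 T=2 G=6 C=6): GC 12/20 = 60.0%, outside 44.0–57.7% ✗; 3' end TC has 1 G/C ✓; longest run = 3 ✓; Tm = 64.9 + 41·(12 − 16.4)/20 = 55.9°C ✓ — fails.
Candidate 2 (24 nt, A=5 T=10 G=1 C=8): GC 9/24 = 37.5%, outside 44.0–57.7% ✗; 3' end AC has 1 G/C ✓; longest run = 4 ✓; Tm = 64.9 + 41·(9 − 16.4)/24 = 52.3°C ✓ — fails.
Candidate 3 (20 nt, A=4 T=9 G=2 C=5): GC 7/20 = 35.0%, outside 44.0–57.7% ✗; 3' end TC has 1 G/C ✓; longest run = 3 ✓; Tm = 64.9 + 41·(7 − 16.4)/20 = 45.6°C, outside 50.3–57.8°C ✗ — fails.
Candidate 4 (24 nt, A=7 T=9 G=5 C=3): GC 8/24 = 33.3%, outside 44.0–57.7% ✗; 3' end CT has 1 G/C ✓; longest run = 3 ✓; Tm = 64.9 + 41·(8 − 16.4)/24 = 50.6°C ✓ — fails.
Candidate 5 (26 nt, A=6 T=3 G=6 C=11): GC 17/26 = 65.4%, outside 44.0–57.7% ✗; 3' end CA has 1 G/C ✓; longest run = 3 ✓; Tm = 64.9 + 41·(17 − 16.4)/26 = 65.8°C, outside 50.3–57.8°C ✗ — fails.

None of the candidates satisfy all criteria.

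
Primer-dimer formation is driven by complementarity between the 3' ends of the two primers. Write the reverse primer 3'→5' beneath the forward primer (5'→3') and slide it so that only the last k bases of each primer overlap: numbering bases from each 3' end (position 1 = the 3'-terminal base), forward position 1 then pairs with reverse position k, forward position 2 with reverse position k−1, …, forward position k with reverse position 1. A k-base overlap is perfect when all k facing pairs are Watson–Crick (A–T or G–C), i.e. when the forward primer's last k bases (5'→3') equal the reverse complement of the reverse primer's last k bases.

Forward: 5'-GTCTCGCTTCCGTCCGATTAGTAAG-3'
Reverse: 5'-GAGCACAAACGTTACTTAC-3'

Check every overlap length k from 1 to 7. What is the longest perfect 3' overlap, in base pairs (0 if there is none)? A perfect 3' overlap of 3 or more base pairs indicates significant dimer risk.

Longest perfect overlap: 5 complementary base pairs; significant dimer risk (threshold 3).

Last 7 bases (5'→3') — forward …TAGTAAG, reverse …TACTTAC.
Reverse complement of the reverse primer's last 7 bases: GTAAGTA; its first k bases are the reverse complement of the reverse primer's last k bases, so a perfect k-base overlap needs the forward primer's last k bases to equal them.
Comparing (forward last k vs required): k=1: G vs G ✓; k=2: AG vs GT ✗; k=3: AAG vs GTA ✗; k=4: TAAG vs GTAA ✗; k=5: GTAAG vs GTAAG ✓; k=6: AGTAAG vs GTAAGT ✗; k=7: TAGTAAG vs GTAAGTA ✗.
Perfect overlaps at k = 1, 5; the largest is 5.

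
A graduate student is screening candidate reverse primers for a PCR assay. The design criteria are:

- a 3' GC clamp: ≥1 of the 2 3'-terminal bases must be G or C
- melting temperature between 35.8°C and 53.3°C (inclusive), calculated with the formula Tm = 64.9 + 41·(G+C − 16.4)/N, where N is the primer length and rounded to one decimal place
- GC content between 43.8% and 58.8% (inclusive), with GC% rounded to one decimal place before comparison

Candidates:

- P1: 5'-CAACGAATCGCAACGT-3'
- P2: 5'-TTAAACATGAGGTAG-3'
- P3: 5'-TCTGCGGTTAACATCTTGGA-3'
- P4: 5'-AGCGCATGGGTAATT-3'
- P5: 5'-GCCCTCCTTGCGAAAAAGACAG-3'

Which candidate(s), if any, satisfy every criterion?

P1 (16 nt, A=6 T=2 G=3 C=5): 3' end GT has 1 G/C ✓; Tm = 64.9 + 41·(8 − 16.4)/16 = 43.4°C ✓; GC 8/16 = 50.0% ✓ — passes.
P2 (15 nt, A=6 T=4 G=4 C=1): 3' end AG has 1 G/C ✓; Tm = 64.9 + 41·(5 − 16.4)/15 = 33.7°C, outside 35.8–53.3°C ✗; GC 5/15 = 33.3%, outside 43.8–58.8% ✗ — fails.
P3 (20 nt, A=4 T=7 G=5 C=4): 3' end GA has 1 G/C ✓; Tm = 64.9 + 41·(9 − 16.4)/20 = 49.7°C ✓; GC 9/20 = 45.0% ✓ — passes.
P4 (15 nt, A=4 T=4 G=5 C=2): 3' end TT has 0 G/C, need ≥1 ✗; Tm = 64.9 + 41·(7 − 16.4)/15 = 39.2°C ✓; GC 7/15 = 46.7% ✓ — fails.
P5 (22 nt, A=7 T=3 G=5 C=7): 3' end AG has 1 G/C ✓; Tm = 64.9 + 41·(12 − 16.4)/22 = 56.7°C, outside 35.8–53.3°C ✗; GC 12/22 = 54.5% ✓ — fails.

P1 and P3.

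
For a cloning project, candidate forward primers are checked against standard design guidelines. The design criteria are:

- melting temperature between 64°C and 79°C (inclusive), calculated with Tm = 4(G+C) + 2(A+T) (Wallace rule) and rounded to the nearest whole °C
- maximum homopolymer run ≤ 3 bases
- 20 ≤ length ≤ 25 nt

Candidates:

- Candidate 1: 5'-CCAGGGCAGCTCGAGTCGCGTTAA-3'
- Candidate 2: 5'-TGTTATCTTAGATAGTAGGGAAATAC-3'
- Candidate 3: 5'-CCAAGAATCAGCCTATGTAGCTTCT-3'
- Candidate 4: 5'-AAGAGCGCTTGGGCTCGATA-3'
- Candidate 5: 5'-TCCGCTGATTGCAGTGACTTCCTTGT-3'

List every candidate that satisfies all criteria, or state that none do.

Candidate 1 (24 nt, A=5 T=4 G=8 C=7): Tm = 2·9 + 4·15 = 78°C ✓; longest run = 3 ✓; length 24 ✓ — passes.
Candidate 2 (26 nt, A=9 T=9 G=6 C=2): Tm = 2·18 + 4·8 = 68°C ✓; longest run = 3 ✓; length 26, outside 20–25 ✗ — fails.
Candidate 3 (25 nt, A=7 T=7 G=4 C=7): Tm = 2·14 + 4·11 = 72°C ✓; longest run = 2 ✓; length 25 ✓ — passes.
Candidate 4 (20 nt, A=5 T=4 G=7 C=4): Tm = 2·9 + 4·11 = 62°C, outside 64–79°C ✗; longest run = 3 ✓; length 20 ✓ — fails.
Candidate 5 (26 nt, A=3 T=10 G=6 C=7): Tm = 2·13 + 4·13 = 78°C ✓; longest run = 2 ✓; length 26, outside 20–25 ✗ — fails.

Candidate 1 and Candidate 3.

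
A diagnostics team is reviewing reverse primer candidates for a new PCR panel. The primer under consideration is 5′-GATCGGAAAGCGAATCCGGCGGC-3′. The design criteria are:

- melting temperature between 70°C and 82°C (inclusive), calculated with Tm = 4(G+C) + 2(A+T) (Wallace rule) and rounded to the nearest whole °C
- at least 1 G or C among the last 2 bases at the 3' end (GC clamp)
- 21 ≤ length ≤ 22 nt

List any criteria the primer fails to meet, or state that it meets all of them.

Base counts: A=6, T=2, G=9, C=6 (length 23).
Tm: Tm = 2·8 + 4·15 = 76°C ✓
GC clamp: 3' end GC has 2 G/C ✓
length: length 23, outside 21–22 ✗

Fails: length.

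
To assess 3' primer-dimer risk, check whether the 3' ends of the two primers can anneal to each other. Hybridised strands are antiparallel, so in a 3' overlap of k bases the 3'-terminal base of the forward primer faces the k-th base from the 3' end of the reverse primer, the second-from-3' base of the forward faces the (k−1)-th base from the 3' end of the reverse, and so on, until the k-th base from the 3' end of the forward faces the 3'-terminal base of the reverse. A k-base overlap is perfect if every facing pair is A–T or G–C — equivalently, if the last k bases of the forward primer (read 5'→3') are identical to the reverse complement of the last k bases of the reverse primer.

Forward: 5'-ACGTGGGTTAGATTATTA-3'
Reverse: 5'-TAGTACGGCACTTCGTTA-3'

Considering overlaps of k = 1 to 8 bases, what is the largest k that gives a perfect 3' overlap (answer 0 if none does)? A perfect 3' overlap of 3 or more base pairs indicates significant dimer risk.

Last 8 bases (5'→3') — forward …GATTATTA, reverse …CTTCGTTA.
Reverse complement of the reverse primer's last 8 bases: TAACGAAG; its first k bases are the reverse complement of the reverse primer's last k bases, so a perfect k-base overlap needs the forward primer's last k bases to equal them.
Comparing (forward last k vs required): k=1: A vs T ✗; k=2: TA vs TA ✓; k=3: TTA vs TAA ✗; k=4: ATTA vs TAAC ✗; k=5: TATTA vs TAACG ✗; k=6: TTATTA vs TAACGA ✗; k=7: ATTATTA vs TAACGAA ✗; k=8: GATTATTA vs TAACGAAG ✗.
Only k = 2 is perfect, so the longest perfect 3' overlap is 2.

Longest perfect overlap: 2 complementary base pairs; below the dimer-risk threshold (threshold 3).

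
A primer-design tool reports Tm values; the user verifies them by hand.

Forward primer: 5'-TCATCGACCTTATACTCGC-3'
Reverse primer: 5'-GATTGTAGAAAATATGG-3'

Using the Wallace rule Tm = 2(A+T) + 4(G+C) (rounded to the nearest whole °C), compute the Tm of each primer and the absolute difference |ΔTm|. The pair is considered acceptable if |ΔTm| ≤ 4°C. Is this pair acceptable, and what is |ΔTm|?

Forward: A=4 T=6 G=2 C=7 → Tm = 2·10 + 4·9 = 56°C.
Reverse: A=7 T=5 G=5 C=0 → Tm = 2·12 + 4·5 = 44°C.
|ΔTm| = |56 − 44| = 12°C, > 4°C.

|ΔTm| = 12°C; the pair is not acceptable.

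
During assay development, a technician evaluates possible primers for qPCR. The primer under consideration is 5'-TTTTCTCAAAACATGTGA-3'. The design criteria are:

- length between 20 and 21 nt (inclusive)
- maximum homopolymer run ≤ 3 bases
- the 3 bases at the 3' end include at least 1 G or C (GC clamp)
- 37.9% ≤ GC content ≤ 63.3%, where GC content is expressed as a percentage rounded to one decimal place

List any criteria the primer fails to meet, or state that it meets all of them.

Base counts: A=6, T=7, G=2, C=3 (length 18).
length: length 18, outside 20–21 ✗
homopolymer run: longest run = 4, exceeds 3 ✗
GC clamp: 3' end TGA has 1 G/C ✓
GC content: GC 5/18 = 27.8%, outside 37.9–63.3% ✗

Fails: length, homopolymer run, GC content.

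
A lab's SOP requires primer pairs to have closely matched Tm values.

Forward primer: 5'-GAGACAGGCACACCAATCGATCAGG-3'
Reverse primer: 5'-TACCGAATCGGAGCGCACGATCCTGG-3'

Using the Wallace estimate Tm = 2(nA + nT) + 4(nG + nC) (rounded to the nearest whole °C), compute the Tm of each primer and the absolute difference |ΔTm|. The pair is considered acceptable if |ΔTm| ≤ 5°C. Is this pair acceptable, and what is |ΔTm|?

|ΔTm| = 6°C; the pair is not acceptable.

Forward: A=9 T=2 G=7 C=7 → Tm = 2·11 + 4·14 = 78°C.
Reverse: A=6 T=4 G=8 C=8 → Tm = 2·10 + 4·16 = 84°C.
|ΔTm| = |78 − 84| = 6°C, > 5°C.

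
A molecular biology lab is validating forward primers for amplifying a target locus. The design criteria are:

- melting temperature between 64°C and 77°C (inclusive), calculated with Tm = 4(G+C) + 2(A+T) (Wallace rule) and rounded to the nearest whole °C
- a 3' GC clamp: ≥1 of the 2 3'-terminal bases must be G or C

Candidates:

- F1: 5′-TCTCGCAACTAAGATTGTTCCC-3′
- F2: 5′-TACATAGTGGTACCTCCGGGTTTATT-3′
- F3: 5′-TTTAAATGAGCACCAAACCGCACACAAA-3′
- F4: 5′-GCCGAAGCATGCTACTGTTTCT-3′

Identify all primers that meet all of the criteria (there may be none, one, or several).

F1 and F4.

F1 (22 nt, A=5 T=7 G=3 C=7): Tm = 2·12 + 4·10 = 64°C ✓; 3' end CC has 2 G/C ✓ — passes.
F2 (26 nt, A=5 T=10 G=6 C=5): Tm = 2·15 + 4·11 = 74°C ✓; 3' end TT has 0 G/C, need ≥1 ✗ — fails.
F3 (28 nt, A=13 T=4 G=3 C=8): Tm = 2·17 + 4·11 = 78°C, outside 64–77°C ✗; 3' end AA has 0 G/C, need ≥1 ✗ — fails.
F4 (22 nt, A=4 T=7 G=5 C=6): Tm = 2·11 + 4·11 = 66°C ✓; 3' end CT has 1 G/C ✓ — passes.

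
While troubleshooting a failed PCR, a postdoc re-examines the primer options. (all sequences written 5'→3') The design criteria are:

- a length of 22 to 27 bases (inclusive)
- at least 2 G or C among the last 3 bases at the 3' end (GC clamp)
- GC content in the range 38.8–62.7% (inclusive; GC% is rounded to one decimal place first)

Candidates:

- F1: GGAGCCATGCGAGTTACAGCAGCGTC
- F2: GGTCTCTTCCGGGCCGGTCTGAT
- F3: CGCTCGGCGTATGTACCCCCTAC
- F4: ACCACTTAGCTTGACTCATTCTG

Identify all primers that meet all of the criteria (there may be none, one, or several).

F1 and F4.

F1 (26 nt, A=6 T=4 G=9 C=7): length 26 ✓; 3' end GTC has 2 G/C ✓; GC 16/26 = 61.5% ✓ — passes.
F2 (23 nt, A=1 T=7 G=8 C=7): length 23 ✓; 3' end GAT has 1 G/C, need ≥2 ✗; GC 15/23 = 65.2%, outside 38.8–62.7% ✗ — fails.
F3 (23 nt, A=3 T=5 G=5 C=10): length 23 ✓; 3' end TAC has 1 G/C, need ≥2 ✗; GC 15/23 = 65.2%, outside 38.8–62.7% ✗ — fails.
F4 (23 nt, A=5 T=8 G=3 C=7): length 23 ✓; 3' end CTG has 2 G/C ✓; GC 10/23 = 43.5% ✓ — passes.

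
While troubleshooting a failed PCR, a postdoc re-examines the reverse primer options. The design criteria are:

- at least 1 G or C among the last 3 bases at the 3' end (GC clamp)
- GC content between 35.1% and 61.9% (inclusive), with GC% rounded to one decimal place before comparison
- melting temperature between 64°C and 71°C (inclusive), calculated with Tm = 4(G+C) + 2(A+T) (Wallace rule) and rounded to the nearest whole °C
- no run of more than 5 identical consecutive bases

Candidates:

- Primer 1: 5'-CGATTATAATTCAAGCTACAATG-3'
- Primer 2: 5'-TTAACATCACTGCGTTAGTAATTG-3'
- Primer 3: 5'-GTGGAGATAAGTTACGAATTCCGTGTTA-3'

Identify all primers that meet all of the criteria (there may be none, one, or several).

Primer 1 (23 nt, A=9 T=7 G=3 C=4): 3' end ATG has 1 G/C ✓; GC 7/23 = 30.4%, outside 35.1–61.9% ✗; Tm = 2·16 + 4·7 = 60°C, outside 64–71°C ✗; longest run = 2 ✓ — fails.
Primer 2 (24 nt, A=7 T=9 G=4 C=4): 3' end TTG has 1 G/C ✓; GC 8/24 = 33.3%, outside 35.1–61.9% ✗; Tm = 2·16 + 4·8 = 64°C ✓; longest run = 2 ✓ — fails.
Primer 3 (28 nt, A=8 T=9 G=8 C=3): 3' end TTA has 0 G/C, need ≥1 ✗; GC 11/28 = 39.3% ✓; Tm = 2·17 + 4·11 = 78°C, outside 64–71°C ✗; longest run = 2 ✓ — fails.

None of the candidates satisfy all criteria.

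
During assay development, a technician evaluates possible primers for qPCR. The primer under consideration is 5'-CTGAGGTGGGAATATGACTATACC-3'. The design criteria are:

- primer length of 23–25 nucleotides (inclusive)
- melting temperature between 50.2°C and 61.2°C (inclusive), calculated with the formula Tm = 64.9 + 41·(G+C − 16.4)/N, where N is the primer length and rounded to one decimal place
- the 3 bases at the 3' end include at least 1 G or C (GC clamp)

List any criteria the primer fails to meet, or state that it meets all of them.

Meets all criteria.

Base counts: A=7, T=6, G=7, C=4 (length 24).
length: length 24 ✓
Tm: Tm = 64.9 + 41·(11 − 16.4)/24 = 55.7°C ✓
GC clamp: 3' end ACC has 2 G/C ✓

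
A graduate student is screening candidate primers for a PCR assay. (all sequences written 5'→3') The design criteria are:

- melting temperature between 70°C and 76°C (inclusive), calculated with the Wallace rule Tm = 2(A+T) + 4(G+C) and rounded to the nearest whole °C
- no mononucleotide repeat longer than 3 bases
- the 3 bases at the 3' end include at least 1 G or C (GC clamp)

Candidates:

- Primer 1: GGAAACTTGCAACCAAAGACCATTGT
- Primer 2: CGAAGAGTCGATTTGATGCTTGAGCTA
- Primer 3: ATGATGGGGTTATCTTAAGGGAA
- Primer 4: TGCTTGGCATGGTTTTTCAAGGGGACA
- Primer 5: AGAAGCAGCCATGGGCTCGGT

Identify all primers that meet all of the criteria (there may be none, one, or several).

Primer 1 (26 nt, A=10 T=5 G=5 C=6): Tm = 2·15 + 4·11 = 74°C ✓; longest run = 3 ✓; 3' end TGT has 1 G/C ✓ — passes.
Primer 2 (27 nt, A=7 T=8 G=8 C=4): Tm = 2·15 + 4·12 = 78°C, outside 70–76°C ✗; longest run = 3 ✓; 3' end CTA has 1 G/C ✓ — fails.
Primer 3 (23 nt, A=7 T=7 G=8 C=1): Tm = 2·14 + 4·9 = 64°C, outside 70–76°C ✗; longest run = 4, exceeds 3 ✗; 3' end GAA has 1 G/C ✓ — fails.
Primer 4 (27 nt, A=5 T=9 G=9 C=4): Tm = 2·14 + 4·13 = 80°C, outside 70–76°C ✗; longest run = 5, exceeds 3 ✗; 3' end ACA has 1 G/C ✓ — fails.
Primer 5 (21 nt, A=5 T=3 G=8 C=5): Tm = 2·8 + 4·13 = 68°C, outside 70–76°C ✗; longest run = 3 ✓; 3' end GGT has 2 G/C ✓ — fails.

Primer 1 only.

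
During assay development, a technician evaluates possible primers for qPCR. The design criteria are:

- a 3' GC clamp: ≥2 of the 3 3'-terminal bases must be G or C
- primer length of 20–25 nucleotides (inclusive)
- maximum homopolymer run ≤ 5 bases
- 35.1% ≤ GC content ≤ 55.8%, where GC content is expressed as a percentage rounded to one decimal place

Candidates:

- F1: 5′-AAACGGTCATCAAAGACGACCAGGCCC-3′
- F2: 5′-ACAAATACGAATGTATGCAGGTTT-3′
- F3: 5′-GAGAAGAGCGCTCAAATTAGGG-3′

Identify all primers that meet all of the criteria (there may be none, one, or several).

F3 only.

F1 (27 nt, A=10 T=2 G=6 C=9): 3' end CCC has 3 G/C ✓; length 27, outside 20–25 ✗; longest run = 3 ✓; GC 15/27 = 55.6% ✓ — fails.
F2 (24 nt, A=9 T=7 G=5 C=3): 3' end TTT has 0 G/C, need ≥2 ✗; length 24 ✓; longest run = 3 ✓; GC 8/24 = 33.3%, outside 35.1–55.8% ✗ — fails.
F3 (22 nt, A=8 T=3 G=8 C=3): 3' end GGG has 3 G/C ✓; length 22 ✓; longest run = 3 ✓; GC 11/22 = 50.0% ✓ — passes.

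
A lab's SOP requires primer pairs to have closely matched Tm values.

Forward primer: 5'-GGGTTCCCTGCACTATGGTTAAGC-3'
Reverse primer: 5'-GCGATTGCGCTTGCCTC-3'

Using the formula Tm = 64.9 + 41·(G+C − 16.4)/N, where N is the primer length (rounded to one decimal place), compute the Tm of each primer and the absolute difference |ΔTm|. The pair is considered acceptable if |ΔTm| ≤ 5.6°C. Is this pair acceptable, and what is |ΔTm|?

Forward: G+C = 13, N = 24 → Tm = 64.9 + 41·(13 − 16.4)/24 = 59.1°C.
Reverse: G+C = 11, N = 17 → Tm = 64.9 + 41·(11 − 16.4)/17 = 51.9°C.
|ΔTm| = |59.1 − 51.9| = 7.2°C, > 5.6°C.

|ΔTm| = 7.2°C; the pair is not acceptable.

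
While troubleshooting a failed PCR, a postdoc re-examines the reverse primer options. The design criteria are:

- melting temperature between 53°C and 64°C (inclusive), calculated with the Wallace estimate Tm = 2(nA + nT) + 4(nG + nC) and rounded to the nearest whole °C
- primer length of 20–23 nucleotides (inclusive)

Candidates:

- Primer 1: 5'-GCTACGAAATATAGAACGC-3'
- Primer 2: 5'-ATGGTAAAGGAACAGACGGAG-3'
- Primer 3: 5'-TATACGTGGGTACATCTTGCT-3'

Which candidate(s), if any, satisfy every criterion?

Primer 1 (19 nt, A=8 T=3 G=4 C=4): Tm = 2·11 + 4·8 = 54°C ✓; length 19, outside 20–23 ✗ — fails.
Primer 2 (21 nt, A=9 T=2 G=8 C=2): Tm = 2·11 + 4·10 = 62°C ✓; length 21 ✓ — passes.
Primer 3 (21 nt, A=4 T=8 G=5 C=4): Tm = 2·12 + 4·9 = 60°C ✓; length 21 ✓ — passes.

Primer 2 and Primer 3.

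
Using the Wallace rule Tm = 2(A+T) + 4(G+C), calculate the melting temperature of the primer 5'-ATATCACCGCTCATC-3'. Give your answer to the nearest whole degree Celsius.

44°C

Base counts: A=4, T=4, G=1, C=6 (length 15).
Tm = 2·(4+4) + 4·(1+6) = 2·8 + 4·7 = 16 + 28 = 44°C.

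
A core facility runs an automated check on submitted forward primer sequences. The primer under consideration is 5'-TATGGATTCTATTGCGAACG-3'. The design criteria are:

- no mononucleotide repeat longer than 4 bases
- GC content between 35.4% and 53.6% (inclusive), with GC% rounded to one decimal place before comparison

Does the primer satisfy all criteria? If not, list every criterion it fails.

Meets all criteria.

Base counts: A=5, T=7, G=5, C=3 (length 20).
homopolymer run: longest run = 2 ✓
GC content: GC 8/20 = 40.0% ✓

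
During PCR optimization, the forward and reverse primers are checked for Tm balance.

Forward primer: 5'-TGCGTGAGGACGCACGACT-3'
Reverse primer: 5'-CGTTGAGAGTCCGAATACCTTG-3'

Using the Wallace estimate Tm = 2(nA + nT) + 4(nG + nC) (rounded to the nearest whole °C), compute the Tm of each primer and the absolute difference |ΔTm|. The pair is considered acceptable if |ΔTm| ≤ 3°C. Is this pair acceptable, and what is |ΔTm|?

Forward: A=4 T=3 G=7 C=5 → Tm = 2·7 + 4·12 = 62°C.
Reverse: A=5 T=6 G=6 C=5 → Tm = 2·11 + 4·11 = 66°C.
|ΔTm| = |62 − 66| = 4°C, > 3°C.

|ΔTm| = 4°C; the pair is not acceptable.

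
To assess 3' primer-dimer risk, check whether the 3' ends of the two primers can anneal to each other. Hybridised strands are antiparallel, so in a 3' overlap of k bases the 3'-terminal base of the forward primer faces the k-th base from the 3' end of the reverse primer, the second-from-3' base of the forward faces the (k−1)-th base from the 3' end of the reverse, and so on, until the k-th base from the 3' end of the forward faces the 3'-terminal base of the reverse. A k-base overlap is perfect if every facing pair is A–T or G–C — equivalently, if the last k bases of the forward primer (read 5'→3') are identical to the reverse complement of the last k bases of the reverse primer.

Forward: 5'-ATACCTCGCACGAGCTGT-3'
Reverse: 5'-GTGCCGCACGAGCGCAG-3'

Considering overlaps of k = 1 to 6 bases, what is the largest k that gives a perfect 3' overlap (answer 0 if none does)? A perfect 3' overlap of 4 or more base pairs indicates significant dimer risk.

Last 6 bases (5'→3') — forward …AGCTGT, reverse …GCGCAG.
Reverse complement of the reverse primer's last 6 bases: CTGCGC; its first k bases are the reverse complement of the reverse primer's last k bases, so a perfect k-base overlap needs the forward primer's last k bases to equal them.
Comparing (forward last k vs required): k=1: T vs C ✗; k=2: GT vs CT ✗; k=3: TGT vs CTG ✗; k=4: CTGT vs CTGC ✗; k=5: GCTGT vs CTGCG ✗; k=6: AGCTGT vs CTGCGC ✗.
No overlap length from 1 to 6 is perfect, so the longest perfect 3' overlap is 0.

Longest perfect overlap: 0 complementary base pairs; below the dimer-risk threshold (threshold 4).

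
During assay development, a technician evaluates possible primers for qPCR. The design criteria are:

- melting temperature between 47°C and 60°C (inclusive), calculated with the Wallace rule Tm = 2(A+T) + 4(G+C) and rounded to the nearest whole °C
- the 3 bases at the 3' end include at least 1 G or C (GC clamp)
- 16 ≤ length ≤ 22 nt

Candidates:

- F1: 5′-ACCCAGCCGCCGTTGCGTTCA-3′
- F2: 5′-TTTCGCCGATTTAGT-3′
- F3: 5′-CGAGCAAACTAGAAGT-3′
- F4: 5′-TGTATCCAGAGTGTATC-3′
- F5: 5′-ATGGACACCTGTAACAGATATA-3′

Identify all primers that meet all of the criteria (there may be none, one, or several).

F4 only.

F1 (21 nt, A=3 T=4 G=5 C=9): Tm = 2·7 + 4·14 = 70°C, outside 47–60°C ✗; 3' end TCA has 1 G/C ✓; length 21 ✓ — fails.
F2 (15 nt, A=2 T=7 G=3 C=3): Tm = 2·9 + 4·6 = 42°C, outside 47–60°C ✗; 3' end AGT has 1 G/C ✓; length 15, outside 16–22 ✗ — fails.
F3 (16 nt, A=7 T=2 G=4 C=3): Tm = 2·9 + 4·7 = 46°C, outside 47–60°C ✗; 3' end AGT has 1 G/C ✓; length 16 ✓ — fails.
F4 (17 nt, A=4 T=6 G=4 C=3): Tm = 2·10 + 4·7 = 48°C ✓; 3' end ATC has 1 G/C ✓; length 17 ✓ — passes.
F5 (22 nt, A=9 T=5 G=4 C=4): Tm = 2·14 + 4·8 = 60°C ✓; 3' end ATA has 0 G/C, need ≥1 ✗; length 22 ✓ — fails.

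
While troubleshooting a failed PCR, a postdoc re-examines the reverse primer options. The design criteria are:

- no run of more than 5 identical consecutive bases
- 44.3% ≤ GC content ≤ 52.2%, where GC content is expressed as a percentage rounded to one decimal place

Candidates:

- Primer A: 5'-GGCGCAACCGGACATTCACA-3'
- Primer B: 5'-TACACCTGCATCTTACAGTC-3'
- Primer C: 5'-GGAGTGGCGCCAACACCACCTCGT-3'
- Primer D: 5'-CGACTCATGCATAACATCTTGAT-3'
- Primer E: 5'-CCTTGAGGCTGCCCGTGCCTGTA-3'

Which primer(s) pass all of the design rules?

Primer B only.

Primer A (20 nt, A=6 T=2 G=5 C=7): longest run = 2 ✓; GC 12/20 = 60.0%, outside 44.3–52.2% ✗ — fails.
Primer B (20 nt, A=5 T=6 G=2 C=7): longest run = 2 ✓; GC 9/20 = 45.0% ✓ — passes.
Primer C (24 nt, A=5 T=3 G=7 C=9): longest run = 2 ✓; GC 16/24 = 66.7%, outside 44.3–52.2% ✗ — fails.
Primer D (23 nt, A=7 T=7 G=3 C=6): longest run = 2 ✓; GC 9/23 = 39.1%, outside 44.3–52.2% ✗ — fails.
Primer E (23 nt, A=2 T=6 G=7 C=8): longest run = 3 ✓; GC 15/23 = 65.2%, outside 44.3–52.2% ✗ — fails.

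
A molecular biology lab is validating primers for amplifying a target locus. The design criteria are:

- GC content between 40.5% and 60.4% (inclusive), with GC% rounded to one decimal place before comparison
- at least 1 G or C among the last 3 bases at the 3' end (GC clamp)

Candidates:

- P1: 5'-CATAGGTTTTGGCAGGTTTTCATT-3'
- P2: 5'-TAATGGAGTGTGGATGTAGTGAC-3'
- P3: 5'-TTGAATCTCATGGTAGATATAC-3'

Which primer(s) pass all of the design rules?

P1 (24 nt, A=4 T=11 G=6 C=3): GC 9/24 = 37.5%, outside 40.5–60.4% ✗; 3' end ATT has 0 G/C, need ≥1 ✗ — fails.
P2 (23 nt, A=6 T=7 G=9 C=1): GC 10/23 = 43.5% ✓; 3' end GAC has 2 G/C ✓ — passes.
P3 (22 nt, A=7 T=8 G=4 C=3): GC 7/22 = 31.8%, outside 40.5–60.4% ✗; 3' end TAC has 1 G/C ✓ — fails.

P2 only.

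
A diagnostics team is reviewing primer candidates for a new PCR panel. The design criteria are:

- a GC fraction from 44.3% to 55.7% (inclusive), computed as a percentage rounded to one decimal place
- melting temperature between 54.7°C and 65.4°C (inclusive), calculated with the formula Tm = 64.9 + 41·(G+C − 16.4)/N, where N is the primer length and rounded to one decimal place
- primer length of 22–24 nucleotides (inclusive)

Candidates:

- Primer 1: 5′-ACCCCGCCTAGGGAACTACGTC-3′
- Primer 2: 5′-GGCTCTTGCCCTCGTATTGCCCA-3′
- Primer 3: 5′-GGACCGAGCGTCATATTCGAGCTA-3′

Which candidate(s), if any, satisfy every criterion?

Primer 1 (22 nt, A=5 T=3 G=5 C=9): GC 14/22 = 63.6%, outside 44.3–55.7% ✗; Tm = 64.9 + 41·(14 − 16.4)/22 = 60.4°C ✓; length 22 ✓ — fails.
Primer 2 (23 nt, A=2 T=7 G=5 C=9): GC 14/23 = 60.9%, outside 44.3–55.7% ✗; Tm = 64.9 + 41·(14 − 16.4)/23 = 60.6°C ✓; length 23 ✓ — fails.
Primer 3 (24 nt, A=6 T=5 G=7 C=6): GC 13/24 = 54.2% ✓; Tm = 64.9 + 41·(13 − 16.4)/24 = 59.1°C ✓; length 24 ✓ — passes.

Primer 3 only.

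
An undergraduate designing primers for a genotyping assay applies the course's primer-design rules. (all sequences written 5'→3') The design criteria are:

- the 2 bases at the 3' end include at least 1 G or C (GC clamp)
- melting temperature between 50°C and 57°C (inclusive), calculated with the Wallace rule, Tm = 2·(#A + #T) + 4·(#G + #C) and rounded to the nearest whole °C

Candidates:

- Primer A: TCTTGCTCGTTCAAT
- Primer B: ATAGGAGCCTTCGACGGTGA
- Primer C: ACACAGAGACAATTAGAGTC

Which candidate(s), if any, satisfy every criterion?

Primer A (15 nt, A=2 T=7 G=2 C=4): 3' end AT has 0 G/C, need ≥1 ✗; Tm = 2·9 + 4·6 = 42°C, outside 50–57°C ✗ — fails.
Primer B (20 nt, A=5 T=4 G=7 C=4): 3' end GA has 1 G/C ✓; Tm = 2·9 + 4·11 = 62°C, outside 50–57°C ✗ — fails.
Primer C (20 nt, A=9 T=3 G=4 C=4): 3' end TC has 1 G/C ✓; Tm = 2·12 + 4·8 = 56°C ✓ — passes.

Primer C only.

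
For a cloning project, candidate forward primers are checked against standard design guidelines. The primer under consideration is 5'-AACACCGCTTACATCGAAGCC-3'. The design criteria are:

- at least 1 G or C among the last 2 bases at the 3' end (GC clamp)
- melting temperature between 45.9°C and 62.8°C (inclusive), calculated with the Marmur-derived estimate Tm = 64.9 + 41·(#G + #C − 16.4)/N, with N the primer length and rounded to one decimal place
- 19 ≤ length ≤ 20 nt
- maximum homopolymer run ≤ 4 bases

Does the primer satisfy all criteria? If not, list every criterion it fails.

Base counts: A=7, T=3, G=3, C=8 (length 21).
GC clamp: 3' end CC has 2 G/C ✓
Tm: Tm = 64.9 + 41·(11 − 16.4)/21 = 54.4°C ✓
length: length 21, outside 19–20 ✗
homopolymer run: longest run = 2 ✓

Fails: length.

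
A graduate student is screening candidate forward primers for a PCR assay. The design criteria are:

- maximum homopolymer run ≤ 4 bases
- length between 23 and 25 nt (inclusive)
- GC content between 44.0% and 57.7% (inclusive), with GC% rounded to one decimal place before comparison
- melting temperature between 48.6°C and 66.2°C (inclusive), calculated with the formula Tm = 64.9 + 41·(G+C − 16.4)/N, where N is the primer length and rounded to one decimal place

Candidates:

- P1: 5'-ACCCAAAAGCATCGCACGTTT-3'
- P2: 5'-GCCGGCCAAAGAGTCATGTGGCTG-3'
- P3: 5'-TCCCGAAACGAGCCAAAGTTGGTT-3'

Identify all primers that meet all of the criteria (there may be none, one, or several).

P3 only.

P1 (21 nt, A=7 T=4 G=3 C=7): longest run = 4 ✓; length 21, outside 23–25 ✗; GC 10/21 = 47.6% ✓; Tm = 64.9 + 41·(10 − 16.4)/21 = 52.4°C ✓ — fails.
P2 (24 nt, A=5 T=4 G=9 C=6): longest run = 3 ✓; length 24 ✓; GC 15/24 = 62.5%, outside 44.0–57.7% ✗; Tm = 64.9 + 41·(15 − 16.4)/24 = 62.5°C ✓ — fails.
P3 (24 nt, A=7 T=5 G=6 C=6): longest run = 3 ✓; length 24 ✓; GC 12/24 = 50.0% ✓; Tm = 64.9 + 41·(12 − 16.4)/24 = 57.4°C ✓ — passes.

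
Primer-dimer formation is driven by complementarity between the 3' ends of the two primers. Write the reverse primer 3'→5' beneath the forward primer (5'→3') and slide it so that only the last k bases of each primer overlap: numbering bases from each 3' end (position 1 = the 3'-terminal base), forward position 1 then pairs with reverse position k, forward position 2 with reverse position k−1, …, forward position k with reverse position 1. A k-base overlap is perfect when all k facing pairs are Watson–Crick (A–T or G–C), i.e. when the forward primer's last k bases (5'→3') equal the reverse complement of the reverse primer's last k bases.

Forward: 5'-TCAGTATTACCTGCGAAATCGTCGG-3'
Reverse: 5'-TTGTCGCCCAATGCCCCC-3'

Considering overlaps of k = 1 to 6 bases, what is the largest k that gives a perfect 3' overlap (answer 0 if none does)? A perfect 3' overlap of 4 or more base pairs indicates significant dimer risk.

Longest perfect overlap: 2 complementary base pairs; below the dimer-risk threshold (threshold 4).

Last 6 bases (5'→3') — forward …CGTCGG, reverse …GCCCCC.
Reverse complement of the reverse primer's last 6 bases: GGGGGC; its first k bases are the reverse complement of the reverse primer's last k bases, so a perfect k-base overlap needs the forward primer's last k bases to equal them.
Comparing (forward last k vs required): k=1: G vs G ✓; k=2: GG vs GG ✓; k=3: CGG vs GGG ✗; k=4: TCGG vs GGGG ✗; k=5: GTCGG vs GGGGG ✗; k=6: CGTCGG vs GGGGGC ✗.
Perfect overlaps at k = 1, 2; the largest is 2.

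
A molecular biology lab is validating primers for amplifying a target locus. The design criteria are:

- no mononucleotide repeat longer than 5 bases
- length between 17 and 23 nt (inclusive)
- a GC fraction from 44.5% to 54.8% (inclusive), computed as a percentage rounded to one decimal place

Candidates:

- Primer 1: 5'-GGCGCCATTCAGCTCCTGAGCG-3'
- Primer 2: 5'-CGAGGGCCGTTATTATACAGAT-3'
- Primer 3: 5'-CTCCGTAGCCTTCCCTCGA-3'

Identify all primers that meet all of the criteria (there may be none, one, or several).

Primer 2 only.

Primer 1 (22 nt, A=3 T=4 G=7 C=8): longest run = 2 ✓; length 22 ✓; GC 15/22 = 68.2%, outside 44.5–54.8% ✗ — fails.
Primer 2 (22 nt, A=6 T=6 G=6 C=4): longest run = 3 ✓; length 22 ✓; GC 10/22 = 45.5% ✓ — passes.
Primer 3 (19 nt, A=2 T=5 G=3 C=9): longest run = 3 ✓; length 19 ✓; GC 12/19 = 63.2%, outside 44.5–54.8% ✗ — fails.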